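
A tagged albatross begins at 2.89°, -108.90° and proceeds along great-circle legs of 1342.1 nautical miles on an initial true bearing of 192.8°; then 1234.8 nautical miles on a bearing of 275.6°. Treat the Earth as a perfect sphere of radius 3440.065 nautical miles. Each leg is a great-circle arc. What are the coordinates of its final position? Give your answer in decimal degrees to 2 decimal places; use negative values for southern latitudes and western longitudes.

Apply the spherical direct solution leg by leg, carrying full precision between legs.
Leg 1: from (2.89°, -108.90°), δ = 1342.1/3440.065 = 0.390138 rad, θ = 192.8° → φ = -18.89°, λ = -114.01°.
Leg 2: from (-18.89°, -114.01°), δ = 1234.8/3440.065 = 0.358947 rad, θ = 275.6° → φ = -15.71°, λ = -135.30°.

latitude -15.71°, longitude -135.30°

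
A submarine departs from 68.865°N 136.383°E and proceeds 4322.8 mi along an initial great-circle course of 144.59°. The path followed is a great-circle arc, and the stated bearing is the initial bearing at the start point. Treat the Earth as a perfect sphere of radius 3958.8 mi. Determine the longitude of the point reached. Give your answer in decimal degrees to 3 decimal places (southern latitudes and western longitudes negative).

The arc subtends δ = 4322.8/3958.8 = 1.091947 rad at the centre.
With φ₁ = 68.865° = 1.201921 rad and θ = 144.59° = 2.523572 rad:
Applying the spherical law of cosines for sides, sin φ₂ = sin φ₁ cos δ + cos φ₁ sin δ cos θ = 0.168946, so φ₂ = 9.727°.
For the longitude increment, Δλ = atan2( sin θ sin δ cos φ₁, cos δ − sin φ₁ sin φ₂ ) = atan2(0.185423, 0.303176) = 31.450°.
λ₂ = 136.383° + 31.450° = 167.833°.

longitude 167.833°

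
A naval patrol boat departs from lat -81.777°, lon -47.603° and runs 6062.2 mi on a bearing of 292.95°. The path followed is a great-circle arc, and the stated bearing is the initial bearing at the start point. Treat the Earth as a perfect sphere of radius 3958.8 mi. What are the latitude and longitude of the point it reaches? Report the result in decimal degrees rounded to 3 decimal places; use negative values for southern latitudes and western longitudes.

latitude 0.955°, longitude -114.567°

The arc subtends δ = 6062.2/3958.8 = 1.531323 rad at the centre.
Converting: φ₁ = -1.427278 rad, θ = 5.112942 rad.
sin φ₂ = sin φ₁ cos δ + cos φ₁ sin δ cos θ = (-0.989719)(0.039463) + (0.143026)(0.999221)(0.389928) = 0.016669
φ₂ = asin(0.016669) = 0.016669 rad = 0.955°.
For the longitude increment, Δλ = atan2( sin θ sin δ cos φ₁, cos δ − sin φ₁ sin φ₂ ) = atan2(-0.131602, 0.055961) = -66.964°.
λ₂ = λ₁ + Δλ = -114.567°.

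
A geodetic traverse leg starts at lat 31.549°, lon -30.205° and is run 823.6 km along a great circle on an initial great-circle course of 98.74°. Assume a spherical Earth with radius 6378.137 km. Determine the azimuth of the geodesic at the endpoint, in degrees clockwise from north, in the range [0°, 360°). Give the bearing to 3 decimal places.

final bearing 103.086°

Central angle δ = d/R = 0.129129 rad.
Converting: φ₁ = 0.550634 rad, θ = 1.723338 rad.
sin φ₂ = sin φ₁ cos δ + cos φ₁ sin δ cos θ = (0.523228)(0.991674) + (0.852193)(0.128770)(-0.151951) = 0.502197
φ₂ = asin(0.502197) = 0.526137 rad = 30.145°.
Δλ = atan2( sin θ sin δ cos φ₁ , cos δ − sin φ₁ sin φ₂ ) = atan2(0.108463, 0.728911) = 0.147717 rad = 8.464°.
λ₂ = λ₁ + Δλ = -21.741°.
The forward bearing on arrival equals the back-azimuth from the destination plus 180°.
Back-azimuth from P₂ (30.145°, -21.741°) to P₁ (31.549°, -30.205°), with Δλ' = λ₁ − λ₂ = -8.464°: atan2( sin Δλ' cos φ₁ , cos φ₂ sin φ₁ − sin φ₂ cos φ₁ cos Δλ' ) = 283.086°.
Final bearing = (283.086° + 180°) mod 360° = 103.086°.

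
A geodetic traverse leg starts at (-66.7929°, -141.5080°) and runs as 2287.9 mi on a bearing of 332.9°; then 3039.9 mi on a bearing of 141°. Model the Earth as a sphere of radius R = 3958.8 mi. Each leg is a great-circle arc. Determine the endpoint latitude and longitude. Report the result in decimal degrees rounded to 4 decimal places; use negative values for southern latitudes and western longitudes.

latitude -58.9122°, longitude -101.4246°

Apply the spherical direct solution leg by leg, carrying full precision between legs.
Leg 1: from (-66.7929°, -141.5080°), δ = 2287.9/3958.8 = 0.577928 rad, θ = 332.9° → φ = -35.3233°, λ = -159.2668°.
Leg 2: from (-35.3233°, -159.2668°), δ = 3039.9/3958.8 = 0.767884 rad, θ = 141° → φ = -58.9122°, λ = -101.4246°.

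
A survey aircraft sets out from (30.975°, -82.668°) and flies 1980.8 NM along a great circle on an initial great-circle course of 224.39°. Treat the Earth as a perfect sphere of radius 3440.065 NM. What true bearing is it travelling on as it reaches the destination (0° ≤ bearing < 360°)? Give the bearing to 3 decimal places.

Angular distance δ = d/R = 1980.8 / 3440.065 = 0.575803 rad.
Converting: φ₁ = 0.540616 rad, θ = 3.916344 rad.
Destination latitude: φ₂ = arcsin( sin φ₁ cos δ + cos φ₁ sin δ cos θ ) = arcsin(0.098063) = 5.628°.
Δλ = atan2( sin θ sin δ cos φ₁ , cos δ − sin φ₁ sin φ₂ ) = atan2(-0.326585, 0.788286) = -0.392771 rad = -22.504°.
λ₂ = λ₁ + Δλ = -105.172°.
The forward bearing on arrival equals the back-azimuth from the destination plus 180°.
Back-azimuth from P₂ (5.628°, -105.172°) to P₁ (30.975°, -82.668°), with Δλ' = λ₁ − λ₂ = 22.504°: atan2( sin Δλ' cos φ₁ , cos φ₂ sin φ₁ − sin φ₂ cos φ₁ cos Δλ' ) = 37.062°.
Final bearing = (37.062° + 180°) mod 360° = 217.062°.

final bearing 217.062°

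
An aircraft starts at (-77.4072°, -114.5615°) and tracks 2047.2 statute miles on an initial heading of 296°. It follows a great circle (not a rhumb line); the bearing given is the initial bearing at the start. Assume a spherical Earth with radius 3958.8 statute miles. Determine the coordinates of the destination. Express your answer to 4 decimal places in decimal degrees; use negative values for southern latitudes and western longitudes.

Central angle δ = d/R = 0.517126 rad.
Start latitude φ₁ = -1.351011 rad; initial bearing θ = 5.166175 rad.
sin φ₂ = sin φ₁ cos δ + cos φ₁ sin δ cos θ = (-0.975944)(0.869243) + (0.218021)(0.494384)(0.438371) = -0.801083
φ₂ = asin(-0.801083) = -0.929102 rad = -53.2336°.
Δλ = atan2( sin θ sin δ cos φ₁ , cos δ − sin φ₁ sin φ₂ ) = atan2(-0.096877, 0.087431) = -0.836605 rad = -47.9339°.
λ₂ = λ₁ + Δλ = -162.4954°.

latitude -53.2336°, longitude -162.4954°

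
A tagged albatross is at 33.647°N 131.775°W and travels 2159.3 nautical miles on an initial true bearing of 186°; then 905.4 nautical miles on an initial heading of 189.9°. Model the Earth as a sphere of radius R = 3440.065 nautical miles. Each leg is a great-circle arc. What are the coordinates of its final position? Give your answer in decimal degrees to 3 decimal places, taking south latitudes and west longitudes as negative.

Apply the spherical direct solution leg by leg, carrying full precision between legs.
Leg 1: from (33.647°, -131.775°), δ = 2159.3/3440.065 = 0.627692 rad, θ = 186° → φ = -2.164°, λ = -135.297°.
Leg 2: from (-2.164°, -135.297°), δ = 905.4/3440.065 = 0.263193 rad, θ = 189.9° → φ = -17.011°, λ = -137.978°.

latitude -17.011°, longitude -137.978°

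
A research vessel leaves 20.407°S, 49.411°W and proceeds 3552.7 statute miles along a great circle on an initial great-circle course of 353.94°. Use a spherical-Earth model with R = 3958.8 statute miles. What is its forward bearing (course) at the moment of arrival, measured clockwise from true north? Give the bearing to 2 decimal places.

final bearing 353.39°

The arc subtends δ = 3552.7/3958.8 = 0.897418 rad at the centre.
Converting: φ₁ = -0.356169 rad, θ = 6.177418 rad.
Destination latitude: φ₂ = arcsin( sin φ₁ cos δ + cos φ₁ sin δ cos θ ) = arcsin(0.511113) = 30.738°.
Then Δλ = atan2(-0.077347, 0.801848) = -0.096163 rad, from sin θ sin δ cos φ₁ over cos δ − sin φ₁ sin φ₂.
λ₂ = -49.411° + -5.510° = -54.921°.
The forward bearing on arrival equals the back-azimuth from the destination plus 180°.
Back-azimuth from P₂ (30.74°, -54.92°) to P₁ (-20.41°, -49.41°), with Δλ' = λ₁ − λ₂ = 5.51°: atan2( sin Δλ' cos φ₁ , cos φ₂ sin φ₁ − sin φ₂ cos φ₁ cos Δλ' ) = 173.39°.
Final bearing = (173.39° + 180°) mod 360° = 353.39°.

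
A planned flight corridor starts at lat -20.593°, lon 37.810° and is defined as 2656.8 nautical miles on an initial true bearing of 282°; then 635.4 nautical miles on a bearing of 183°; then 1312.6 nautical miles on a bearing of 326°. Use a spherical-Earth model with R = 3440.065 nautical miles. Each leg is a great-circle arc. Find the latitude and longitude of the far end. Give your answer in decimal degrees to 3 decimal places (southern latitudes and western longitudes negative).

latitude 1.136°, longitude -18.196°

Apply the spherical direct solution leg by leg, carrying full precision between legs.
Leg 1: from (-20.593°, 37.810°), δ = 2656.8/3440.065 = 0.772311 rad, θ = 282° → φ = -6.669°, λ = -5.598°.
Leg 2: from (-6.669°, -5.598°), δ = 635.4/3440.065 = 0.184706 rad, θ = 183° → φ = -17.237°, λ = -6.175°.
Leg 3: from (-17.237°, -6.175°), δ = 1312.6/3440.065 = 0.381563 rad, θ = 326° → φ = 1.136°, λ = -18.196°.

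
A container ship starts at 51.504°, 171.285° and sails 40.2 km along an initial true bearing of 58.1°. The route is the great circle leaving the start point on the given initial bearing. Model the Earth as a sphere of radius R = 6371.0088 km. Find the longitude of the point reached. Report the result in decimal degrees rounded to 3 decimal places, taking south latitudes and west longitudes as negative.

longitude 171.780°

Angular distance δ = d/R = 40.2 / 6371.0088 = 0.006310 rad.
With φ₁ = 51.504° = 0.898914 rad and θ = 58.1° = 1.014036 rad:
Applying the spherical law of cosines for sides, sin φ₂ = sin φ₁ cos δ + cos φ₁ sin δ cos θ = 0.784712, so φ₂ = 51.694°.
For the longitude increment, Δλ = atan2( sin θ sin δ cos φ₁, cos δ − sin φ₁ sin φ₂ ) = atan2(0.003334, 0.385824) = 0.495°.
Hence λ₂ = 171.285° + 0.495° = 171.780°.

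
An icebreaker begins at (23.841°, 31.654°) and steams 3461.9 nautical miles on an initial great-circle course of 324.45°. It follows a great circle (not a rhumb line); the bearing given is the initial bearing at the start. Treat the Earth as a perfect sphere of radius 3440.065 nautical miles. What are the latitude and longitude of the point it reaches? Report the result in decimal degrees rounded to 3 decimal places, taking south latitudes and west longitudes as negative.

Central angle δ = d/R = 1.006347 rad.
Start latitude φ₁ = 0.416104 rad; initial bearing θ = 5.662721 rad.
sin φ₂ = sin φ₁ cos δ + cos φ₁ sin δ cos θ = (0.404200)(0.534950) + (0.914671)(0.844883)(0.813608) = 0.844975
φ₂ = asin(0.844975) = 1.006519 rad = 57.669°.
For the longitude increment, Δλ = atan2( sin θ sin δ cos φ₁, cos δ − sin φ₁ sin φ₂ ) = atan2(-0.449310, 0.193411) = -66.710°.
Hence λ₂ = 31.654° + -66.710° = -35.056°.

latitude 57.669°, longitude -35.056°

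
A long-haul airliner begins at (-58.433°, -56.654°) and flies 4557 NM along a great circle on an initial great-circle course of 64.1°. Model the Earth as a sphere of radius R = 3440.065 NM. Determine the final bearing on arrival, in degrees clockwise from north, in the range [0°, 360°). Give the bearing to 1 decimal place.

The arc subtends δ = 4557/3440.065 = 1.324684 rad at the centre.
Converting: φ₁ = -1.019848 rad, θ = 1.118756 rad.
sin φ₂ = sin φ₁ cos δ + cos φ₁ sin δ cos θ = (-0.852029)(0.243635) + (0.523495)(0.969867)(0.436802) = 0.014189
φ₂ = asin(0.014189) = 0.014190 rad = 0.813°.
Δλ = atan2( sin θ sin δ cos φ₁ , cos δ − sin φ₁ sin φ₂ ) = atan2(0.456724, 0.255725) = 1.060376 rad = 60.755°.
λ₂ = λ₁ + Δλ = 4.101°.
The forward bearing on arrival equals the back-azimuth from the destination plus 180°.
Back-azimuth from P₂ (0.8°, 4.1°) to P₁ (-58.4°, -56.7°), with Δλ' = λ₁ − λ₂ = -60.8°: atan2( sin Δλ' cos φ₁ , cos φ₂ sin φ₁ − sin φ₂ cos φ₁ cos Δλ' ) = 208.1°.
Final bearing = (208.1° + 180°) mod 360° = 28.1°.

final bearing 28.1°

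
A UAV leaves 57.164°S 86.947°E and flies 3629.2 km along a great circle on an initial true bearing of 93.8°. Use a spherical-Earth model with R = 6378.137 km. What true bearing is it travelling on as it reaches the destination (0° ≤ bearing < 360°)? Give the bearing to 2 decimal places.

final bearing 52.02°

Angular distance δ = d/R = 3629.2 / 6378.137 = 0.569006 rad.
Start latitude φ₁ = -0.997700 rad; initial bearing θ = 1.637119 rad.
Applying the spherical law of cosines for sides, sin φ₂ = sin φ₁ cos δ + cos φ₁ sin δ cos θ = -0.727200, so φ₂ = -46.652°.
For the longitude increment, Δλ = atan2( sin θ sin δ cos φ₁, cos δ − sin φ₁ sin φ₂ ) = atan2(0.291512, 0.231425) = 51.555°.
Hence λ₂ = 86.947° + 51.555° = 138.502°.
The forward bearing on arrival equals the back-azimuth from the destination plus 180°.
Back-azimuth from P₂ (-46.65°, 138.50°) to P₁ (-57.16°, 86.95°), with Δλ' = λ₁ − λ₂ = -51.55°: atan2( sin Δλ' cos φ₁ , cos φ₂ sin φ₁ − sin φ₂ cos φ₁ cos Δλ' ) = 232.02°.
Final bearing = (232.02° + 180°) mod 360° = 52.02°.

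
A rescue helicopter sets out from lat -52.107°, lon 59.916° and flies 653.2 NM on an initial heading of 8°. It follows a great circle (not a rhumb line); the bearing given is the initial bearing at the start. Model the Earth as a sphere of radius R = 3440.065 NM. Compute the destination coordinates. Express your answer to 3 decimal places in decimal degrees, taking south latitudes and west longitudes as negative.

latitude -41.314°, longitude 61.920°

The arc subtends δ = 653.2/3440.065 = 0.189880 rad at the centre.
Start latitude φ₁ = -0.909439 rad; initial bearing θ = 0.139626 rad.
Destination latitude: φ₂ = arcsin( sin φ₁ cos δ + cos φ₁ sin δ cos θ ) = arcsin(-0.660181) = -41.314°.
Δλ = atan2( sin θ sin δ cos φ₁ , cos δ − sin φ₁ sin φ₂ ) = atan2(0.016133, 0.461039) = 0.034979 rad = 2.004°.
λ₂ = λ₁ + Δλ = 61.920°.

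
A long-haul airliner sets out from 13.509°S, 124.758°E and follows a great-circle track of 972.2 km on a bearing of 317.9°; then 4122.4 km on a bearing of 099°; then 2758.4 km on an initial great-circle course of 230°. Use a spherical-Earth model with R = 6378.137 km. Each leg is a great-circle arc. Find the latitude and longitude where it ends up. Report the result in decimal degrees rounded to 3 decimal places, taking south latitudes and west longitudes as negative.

Apply the spherical direct solution leg by leg, carrying full precision between legs.
Leg 1: from (-13.509°, 124.758°), δ = 972.2/6378.137 = 0.152427 rad, θ = 317.9° → φ = -6.970°, λ = 118.872°.
Leg 2: from (-6.970°, 118.872°), δ = 4122.4/6378.137 = 0.646333 rad, θ = 99° → φ = -10.976°, λ = 156.168°.
Leg 3: from (-10.976°, 156.168°), δ = 2758.4/6378.137 = 0.432477 rad, θ = 230° → φ = -25.934°, λ = 135.250°.

latitude -25.934°, longitude 135.250°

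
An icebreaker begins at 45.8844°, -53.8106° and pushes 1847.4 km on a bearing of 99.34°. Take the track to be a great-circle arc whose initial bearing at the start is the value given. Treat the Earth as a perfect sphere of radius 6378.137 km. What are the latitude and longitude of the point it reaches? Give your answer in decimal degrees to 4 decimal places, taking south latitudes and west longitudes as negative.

latitude 40.9777°, longitude -31.8915°

The arc subtends δ = 1847.4/6378.137 = 0.289646 rad at the centre.
Start latitude φ₁ = 0.800834 rad; initial bearing θ = 1.733810 rad.
Applying the spherical law of cosines for sides, sin φ₂ = sin φ₁ cos δ + cos φ₁ sin δ cos θ = 0.655765, so φ₂ = 40.9777°.
Δλ = atan2( sin θ sin δ cos φ₁ , cos δ − sin φ₁ sin φ₂ ) = atan2(0.196182, 0.487548) = 0.382560 rad = 21.9191°.
λ₂ = λ₁ + Δλ = -31.8915°.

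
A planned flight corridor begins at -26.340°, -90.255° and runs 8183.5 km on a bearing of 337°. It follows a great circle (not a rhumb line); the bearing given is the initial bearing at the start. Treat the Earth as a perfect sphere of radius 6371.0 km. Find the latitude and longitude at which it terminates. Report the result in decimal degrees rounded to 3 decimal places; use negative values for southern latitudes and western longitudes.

The arc subtends δ = 8183.5/6371 = 1.284492 rad at the centre.
Start latitude φ₁ = -0.459720 rad; initial bearing θ = 5.881760 rad.
Destination latitude: φ₂ = arcsin( sin φ₁ cos δ + cos φ₁ sin δ cos θ ) = arcsin(0.666052) = 41.763°.
Then Δλ = atan2(-0.335910, 0.577934) = -0.526501 rad, from sin θ sin δ cos φ₁ over cos δ − sin φ₁ sin φ₂.
Hence λ₂ = -90.255° + -30.166° = -120.421°.

latitude 41.763°, longitude -120.421°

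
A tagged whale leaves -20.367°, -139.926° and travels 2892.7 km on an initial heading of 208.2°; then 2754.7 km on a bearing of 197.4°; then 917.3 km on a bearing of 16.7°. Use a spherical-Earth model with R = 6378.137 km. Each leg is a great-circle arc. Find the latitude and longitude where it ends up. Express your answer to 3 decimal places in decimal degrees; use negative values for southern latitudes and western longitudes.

latitude -57.209°, longitude -169.210°

Apply the spherical direct solution leg by leg, carrying full precision between legs.
Leg 1: from (-20.367°, -139.926°), δ = 2892.7/6378.137 = 0.453534 rad, θ = 208.2° → φ = -42.442°, λ = -156.220°.
Leg 2: from (-42.442°, -156.220°), δ = 2754.7/6378.137 = 0.431897 rad, θ = 197.4° → φ = -65.182°, λ = -173.571°.
Leg 3: from (-65.182°, -173.571°), δ = 917.3/6378.137 = 0.143819 rad, θ = 16.7° → φ = -57.209°, λ = -169.210°.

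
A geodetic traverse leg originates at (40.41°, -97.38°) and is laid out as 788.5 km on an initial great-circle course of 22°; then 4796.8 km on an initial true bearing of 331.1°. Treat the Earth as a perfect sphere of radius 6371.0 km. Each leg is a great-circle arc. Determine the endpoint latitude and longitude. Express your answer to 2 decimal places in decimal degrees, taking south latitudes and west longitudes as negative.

Apply the spherical direct solution leg by leg, carrying full precision between legs.
Leg 1: from (40.41°, -97.38°), δ = 788.5/6371 = 0.123764 rad, θ = 22° → φ = 46.92°, λ = -93.50°.
Leg 2: from (46.92°, -93.50°), δ = 4796.8/6371 = 0.752912 rad, θ = 331.1° → φ = 70.36°, λ = -173.02°.

latitude 70.36°, longitude -173.02°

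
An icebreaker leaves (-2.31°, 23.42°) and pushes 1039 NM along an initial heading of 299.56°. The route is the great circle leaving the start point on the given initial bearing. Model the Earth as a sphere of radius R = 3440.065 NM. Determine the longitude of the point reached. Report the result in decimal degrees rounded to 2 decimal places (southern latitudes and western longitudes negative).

longitude 8.33°

δ = 1039/3440.065 = 0.302029 rad (17.3050°).
Converting: φ₁ = -0.040317 rad, θ = 5.228308 rad.
sin φ₂ = sin φ₁ cos δ + cos φ₁ sin δ cos θ = (-0.040306)(0.954735) + (0.999187)(0.297458)(0.493335) = 0.108145
φ₂ = asin(0.108145) = 0.108357 rad = 6.21°.
For the longitude increment, Δλ = atan2( sin θ sin δ cos φ₁, cos δ − sin φ₁ sin φ₂ ) = atan2(-0.258531, 0.959094) = -15.09°.
Hence λ₂ = 23.42° + -15.09° = 8.33°.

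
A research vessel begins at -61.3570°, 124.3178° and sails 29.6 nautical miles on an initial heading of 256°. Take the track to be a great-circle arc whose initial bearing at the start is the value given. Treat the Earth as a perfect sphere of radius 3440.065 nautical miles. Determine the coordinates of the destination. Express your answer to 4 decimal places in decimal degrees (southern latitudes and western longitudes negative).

latitude -61.4726°, longitude 123.3161°

Angular distance δ = d/R = 29.6 / 3440.065 = 0.008604 rad.
With φ₁ = -61.3570° = -1.070882 rad and θ = 256° = 4.468043 rad:
Applying the spherical law of cosines for sides, sin φ₂ = sin φ₁ cos δ + cos φ₁ sin δ cos θ = -0.878589, so φ₂ = -61.4726°.
Δλ = atan2( sin θ sin δ cos φ₁ , cos δ − sin φ₁ sin φ₂ ) = atan2(-0.004002, 0.228893) = -0.017482 rad = -1.0017°.
Hence λ₂ = 124.3178° + -1.0017° = 123.3161°.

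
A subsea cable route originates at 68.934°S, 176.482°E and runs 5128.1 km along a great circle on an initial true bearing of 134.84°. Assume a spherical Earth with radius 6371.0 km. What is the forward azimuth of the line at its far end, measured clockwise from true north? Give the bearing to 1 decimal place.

δ = 5128.1/6371 = 0.804913 rad (46.1181°).
Start latitude φ₁ = -1.203125 rad; initial bearing θ = 2.353402 rad.
Applying the spherical law of cosines for sides, sin φ₂ = sin φ₁ cos δ + cos φ₁ sin δ cos θ = -0.829529, so φ₂ = -56.050°.
Δλ = atan2( sin θ sin δ cos φ₁ , cos δ − sin φ₁ sin φ₂ ) = atan2(0.183705, -0.080915) = 1.985690 rad = 113.772°.
λ₂ = 176.482° + 113.772° = 290.254°, normalized to (−180°, 180°] → -69.746°.
The forward bearing on arrival equals the back-azimuth from the destination plus 180°.
Back-azimuth from P₂ (-56.1°, -69.7°) to P₁ (-68.9°, 176.5°), with Δλ' = λ₁ − λ₂ = 246.2°: atan2( sin Δλ' cos φ₁ , cos φ₂ sin φ₁ − sin φ₂ cos φ₁ cos Δλ' ) = 207.2°.
Final bearing = (207.2° + 180°) mod 360° = 27.2°.

final bearing 27.2°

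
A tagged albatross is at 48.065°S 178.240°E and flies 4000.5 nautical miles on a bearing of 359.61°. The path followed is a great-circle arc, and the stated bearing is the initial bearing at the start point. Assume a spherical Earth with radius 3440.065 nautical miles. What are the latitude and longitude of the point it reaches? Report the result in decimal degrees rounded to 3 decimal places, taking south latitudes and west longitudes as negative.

latitude 18.564°, longitude 177.862°

The arc subtends δ = 4000.5/3440.065 = 1.162914 rad at the centre.
With φ₁ = -48.065° = -0.838893 rad and θ = 359.61° = 6.276379 rad:
Applying the spherical law of cosines for sides, sin φ₂ = sin φ₁ cos δ + cos φ₁ sin δ cos θ = 0.318367, so φ₂ = 18.564°.
For the longitude increment, Δλ = atan2( sin θ sin δ cos φ₁, cos δ − sin φ₁ sin φ₂ ) = atan2(-0.004176, 0.633501) = -0.378°.
Hence λ₂ = 178.240° + -0.378° = 177.862°.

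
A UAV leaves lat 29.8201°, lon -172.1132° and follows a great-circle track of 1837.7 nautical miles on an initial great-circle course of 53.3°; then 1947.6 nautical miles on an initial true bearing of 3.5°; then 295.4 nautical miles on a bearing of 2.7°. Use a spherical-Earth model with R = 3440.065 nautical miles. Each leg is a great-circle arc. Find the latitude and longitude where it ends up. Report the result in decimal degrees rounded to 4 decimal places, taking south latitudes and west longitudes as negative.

Apply the spherical direct solution leg by leg, carrying full precision between legs.
Leg 1: from (29.8201°, -172.1132°), δ = 1837.7/3440.065 = 0.534205 rad, θ = 53.3° → φ = 43.7878°, λ = -137.6771°.
Leg 2: from (43.7878°, -137.6771°), δ = 1947.6/3440.065 = 0.566152 rad, θ = 3.5° → φ = 76.0532°, λ = -129.8686°.
Leg 3: from (76.0532°, -129.8686°), δ = 295.4/3440.065 = 0.085870 rad, θ = 2.7° → φ = 80.9648°, λ = -128.3944°.

latitude 80.9648°, longitude -128.3944°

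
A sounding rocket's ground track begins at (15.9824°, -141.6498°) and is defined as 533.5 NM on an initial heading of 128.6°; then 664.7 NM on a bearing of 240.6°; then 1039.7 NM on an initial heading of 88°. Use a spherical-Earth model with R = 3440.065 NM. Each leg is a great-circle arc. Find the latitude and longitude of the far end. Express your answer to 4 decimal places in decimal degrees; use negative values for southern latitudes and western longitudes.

Apply the spherical direct solution leg by leg, carrying full precision between legs.
Leg 1: from (15.9824°, -141.6498°), δ = 533.5/3440.065 = 0.155084 rad, θ = 128.6° → φ = 10.3346°, λ = -134.6014°.
Leg 2: from (10.3346°, -134.6014°), δ = 664.7/3440.065 = 0.193223 rad, θ = 240.6° → φ = 4.7795°, λ = -144.2658°.
Leg 3: from (4.7795°, -144.2658°), δ = 1039.7/3440.065 = 0.302233 rad, θ = 88° → φ = 5.1577°, λ = -126.8875°.

latitude 5.1577°, longitude -126.8875°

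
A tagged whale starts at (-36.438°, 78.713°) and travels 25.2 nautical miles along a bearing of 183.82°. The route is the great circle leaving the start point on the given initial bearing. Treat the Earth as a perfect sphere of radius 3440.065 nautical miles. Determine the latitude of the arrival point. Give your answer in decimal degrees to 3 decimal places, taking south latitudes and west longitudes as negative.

latitude -36.857°

δ = 25.2/3440.065 = 0.007325 rad (0.4197°).
Converting: φ₁ = -0.635963 rad, θ = 3.208264 rad.
Destination latitude: φ₂ = arcsin( sin φ₁ cos δ + cos φ₁ sin δ cos θ ) = arcsin(-0.599817) = -36.857°.
For the longitude increment, Δλ = atan2( sin θ sin δ cos φ₁, cos δ − sin φ₁ sin φ₂ ) = atan2(-0.000393, 0.643710) = -0.035°.
λ₂ = λ₁ + Δλ = 78.678°.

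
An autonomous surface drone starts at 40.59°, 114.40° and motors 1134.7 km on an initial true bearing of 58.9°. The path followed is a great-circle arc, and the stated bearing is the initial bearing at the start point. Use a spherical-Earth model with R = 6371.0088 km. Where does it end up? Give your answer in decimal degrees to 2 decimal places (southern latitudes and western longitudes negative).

Angular distance δ = d/R = 1134.7 / 6371.0088 = 0.178104 rad.
Converting: φ₁ = 0.708429 rad, θ = 1.027999 rad.
Destination latitude: φ₂ = arcsin( sin φ₁ cos δ + cos φ₁ sin δ cos θ ) = arcsin(0.709841) = 45.22°.
Δλ = atan2( sin θ sin δ cos φ₁ , cos δ − sin φ₁ sin φ₂ ) = atan2(0.115198, 0.522329) = 0.217072 rad = 12.44°.
Hence λ₂ = 114.40° + 12.44° = 126.84°.

latitude 45.22°, longitude 126.84°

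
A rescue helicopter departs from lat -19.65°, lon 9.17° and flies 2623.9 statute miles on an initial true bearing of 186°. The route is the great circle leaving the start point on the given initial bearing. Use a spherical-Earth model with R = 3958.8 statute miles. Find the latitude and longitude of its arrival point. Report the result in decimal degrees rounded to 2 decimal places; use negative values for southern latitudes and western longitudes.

latitude -57.29°, longitude 2.33°

The arc subtends δ = 2623.9/3958.8 = 0.662802 rad at the centre.
Converting: φ₁ = -0.342957 rad, θ = 3.246312 rad.
Applying the spherical law of cosines for sides, sin φ₂ = sin φ₁ cos δ + cos φ₁ sin δ cos θ = -0.841394, so φ₂ = -57.29°.
For the longitude increment, Δλ = atan2( sin θ sin δ cos φ₁, cos δ − sin φ₁ sin φ₂ ) = atan2(-0.060574, 0.505333) = -6.84°.
Hence λ₂ = 9.17° + -6.84° = 2.33°.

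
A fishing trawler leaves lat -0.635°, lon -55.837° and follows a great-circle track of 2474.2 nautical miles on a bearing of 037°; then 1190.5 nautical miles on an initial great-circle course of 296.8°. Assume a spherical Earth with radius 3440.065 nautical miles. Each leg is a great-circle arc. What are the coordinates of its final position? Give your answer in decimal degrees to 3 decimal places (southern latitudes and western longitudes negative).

latitude 38.164°, longitude -50.877°

Apply the spherical direct solution leg by leg, carrying full precision between legs.
Leg 1: from (-0.635°, -55.837°), δ = 2474.2/3440.065 = 0.719231 rad, θ = 37° → φ = 31.183°, λ = -28.228°.
Leg 2: from (31.183°, -28.228°), δ = 1190.5/3440.065 = 0.346069 rad, θ = 296.8° → φ = 38.164°, λ = -50.877°.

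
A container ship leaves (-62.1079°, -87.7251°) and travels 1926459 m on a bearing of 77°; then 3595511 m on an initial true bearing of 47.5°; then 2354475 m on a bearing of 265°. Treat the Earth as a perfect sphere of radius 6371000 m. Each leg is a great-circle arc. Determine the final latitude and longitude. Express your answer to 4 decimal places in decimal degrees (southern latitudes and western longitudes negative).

Apply the spherical direct solution leg by leg, carrying full precision between legs.
Leg 1: from (-62.1079°, -87.7251°), δ = 1926459/6371000 = 0.302379 rad, θ = 77° → φ = -54.3304°, λ = -57.8832°.
Leg 2: from (-54.3304°, -57.8832°), δ = 3595511/6371000 = 0.564356 rad, θ = 47.5° → φ = -28.4055°, λ = -31.2469°.
Leg 3: from (-28.4055°, -31.2469°), δ = 2354475/6371000 = 0.369561 rad, θ = 265° → φ = -28.1176°, λ = -55.3250°.

latitude -28.1176°, longitude -55.3250°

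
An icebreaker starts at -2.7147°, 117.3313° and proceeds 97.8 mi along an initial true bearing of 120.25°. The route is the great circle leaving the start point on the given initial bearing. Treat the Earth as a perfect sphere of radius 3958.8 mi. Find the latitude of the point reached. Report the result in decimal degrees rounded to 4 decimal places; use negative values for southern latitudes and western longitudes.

The arc subtends δ = 97.8/3958.8 = 0.024704 rad at the centre.
With φ₁ = -2.7147° = -0.047380 rad and θ = 120.25° = 2.098758 rad:
Destination latitude: φ₂ = arcsin( sin φ₁ cos δ + cos φ₁ sin δ cos θ ) = arcsin(-0.059779) = -3.4271°.
For the longitude increment, Δλ = atan2( sin θ sin δ cos φ₁, cos δ − sin φ₁ sin φ₂ ) = atan2(0.021314, 0.996864) = 1.2249°.
λ₂ = 117.3313° + 1.2249° = 118.5562°.

latitude -3.4271°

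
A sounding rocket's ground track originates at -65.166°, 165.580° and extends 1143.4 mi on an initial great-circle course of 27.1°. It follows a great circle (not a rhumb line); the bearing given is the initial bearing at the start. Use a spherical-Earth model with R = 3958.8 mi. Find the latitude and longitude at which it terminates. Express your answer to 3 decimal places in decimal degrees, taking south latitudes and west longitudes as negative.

The arc subtends δ = 1143.4/3958.8 = 0.288825 rad at the centre.
Converting: φ₁ = -1.137361 rad, θ = 0.472984 rad.
Destination latitude: φ₂ = arcsin( sin φ₁ cos δ + cos φ₁ sin δ cos θ ) = arcsin(-0.763447) = -49.769°.
Δλ = atan2( sin θ sin δ cos φ₁ , cos δ − sin φ₁ sin φ₂ ) = atan2(0.054494, 0.265730) = 0.202270 rad = 11.589°.
λ₂ = 165.580° + 11.589° = 177.169°.

latitude -49.769°, longitude 177.169°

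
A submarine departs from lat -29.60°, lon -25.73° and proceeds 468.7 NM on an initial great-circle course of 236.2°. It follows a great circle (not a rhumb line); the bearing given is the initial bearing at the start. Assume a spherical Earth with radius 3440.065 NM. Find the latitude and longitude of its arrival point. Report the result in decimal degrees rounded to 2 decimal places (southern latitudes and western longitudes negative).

latitude -33.72°, longitude -33.53°

Angular distance δ = d/R = 468.7 / 3440.065 = 0.136247 rad.
With φ₁ = -29.60° = -0.516617 rad and θ = 236.2° = 4.122468 rad:
sin φ₂ = sin φ₁ cos δ + cos φ₁ sin δ cos θ = (-0.493942)(0.990733) + (0.869495)(0.135826)(-0.556296) = -0.555063
φ₂ = asin(-0.555063) = -0.588439 rad = -33.72°.
Δλ = atan2( sin θ sin δ cos φ₁ , cos δ − sin φ₁ sin φ₂ ) = atan2(-0.098139, 0.716564) = -0.136112 rad = -7.80°.
λ₂ = λ₁ + Δλ = -33.53°.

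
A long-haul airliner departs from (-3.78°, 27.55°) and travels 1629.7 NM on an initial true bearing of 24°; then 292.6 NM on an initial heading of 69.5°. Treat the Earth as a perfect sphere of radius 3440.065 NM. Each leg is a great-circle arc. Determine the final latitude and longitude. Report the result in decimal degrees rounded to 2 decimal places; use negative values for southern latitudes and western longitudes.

Apply the spherical direct solution leg by leg, carrying full precision between legs.
Leg 1: from (-3.78°, 27.55°), δ = 1629.7/3440.065 = 0.473741 rad, θ = 24° → φ = 20.93°, λ = 39.01°.
Leg 2: from (20.93°, 39.01°), δ = 292.6/3440.065 = 0.085057 rad, θ = 69.5° → φ = 22.56°, λ = 43.95°.

latitude 22.56°, longitude 43.95°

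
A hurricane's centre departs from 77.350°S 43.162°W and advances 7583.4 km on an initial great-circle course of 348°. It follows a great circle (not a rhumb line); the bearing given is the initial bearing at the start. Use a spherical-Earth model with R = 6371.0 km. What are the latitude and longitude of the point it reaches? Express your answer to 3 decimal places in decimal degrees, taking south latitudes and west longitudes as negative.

Central angle δ = d/R = 1.190300 rad.
Start latitude φ₁ = -1.350012 rad; initial bearing θ = 6.073746 rad.
Applying the spherical law of cosines for sides, sin φ₂ = sin φ₁ cos δ + cos φ₁ sin δ cos θ = -0.163478, so φ₂ = -9.409°.
For the longitude increment, Δλ = atan2( sin θ sin δ cos φ₁, cos δ − sin φ₁ sin φ₂ ) = atan2(-0.042275, 0.211872) = -11.284°.
λ₂ = λ₁ + Δλ = -54.446°.

latitude -9.409°, longitude -54.446°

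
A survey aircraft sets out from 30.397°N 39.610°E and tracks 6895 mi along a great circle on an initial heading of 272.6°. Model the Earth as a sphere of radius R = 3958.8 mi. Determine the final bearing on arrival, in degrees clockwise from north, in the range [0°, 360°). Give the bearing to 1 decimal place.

δ = 6895/3958.8 = 1.741689 rad (99.7915°).
With φ₁ = 30.397° = 0.530528 rad and θ = 272.6° = 4.757768 rad:
sin φ₂ = sin φ₁ cos δ + cos φ₁ sin δ cos θ = (0.505989)(-0.170062) + (0.862540)(0.985433)(0.045363) = -0.047492
φ₂ = asin(-0.047492) = -0.047510 rad = -2.722°.
Δλ = atan2( sin θ sin δ cos φ₁ , cos δ − sin φ₁ sin φ₂ ) = atan2(-0.849101, -0.146032) = -1.741114 rad = -99.759°.
λ₂ = λ₁ + Δλ = -60.149°.
The forward bearing on arrival equals the back-azimuth from the destination plus 180°.
Back-azimuth from P₂ (-2.7°, -60.1°) to P₁ (30.4°, 39.6°), with Δλ' = λ₁ − λ₂ = 99.8°: atan2( sin Δλ' cos φ₁ , cos φ₂ sin φ₁ − sin φ₂ cos φ₁ cos Δλ' ) = 59.6°.
Final bearing = (59.6° + 180°) mod 360° = 239.6°.

final bearing 239.6°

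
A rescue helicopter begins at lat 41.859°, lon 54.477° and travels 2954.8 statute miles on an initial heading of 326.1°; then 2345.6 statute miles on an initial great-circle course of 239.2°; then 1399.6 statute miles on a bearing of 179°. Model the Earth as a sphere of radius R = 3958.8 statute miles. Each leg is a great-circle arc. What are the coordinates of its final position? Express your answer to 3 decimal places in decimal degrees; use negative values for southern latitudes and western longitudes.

Apply the spherical direct solution leg by leg, carrying full precision between legs.
Leg 1: from (41.859°, 54.477°), δ = 2954.8/3958.8 = 0.746388 rad, θ = 326.1° → φ = 65.455°, λ = -11.258°.
Leg 2: from (65.455°, -11.258°), δ = 2345.6/3958.8 = 0.592503 rad, θ = 239.2° → φ = 39.480°, λ = -49.681°.
Leg 3: from (39.480°, -49.681°), δ = 1399.6/3958.8 = 0.353541 rad, θ = 179° → φ = 19.226°, λ = -49.314°.

latitude 19.226°, longitude -49.314°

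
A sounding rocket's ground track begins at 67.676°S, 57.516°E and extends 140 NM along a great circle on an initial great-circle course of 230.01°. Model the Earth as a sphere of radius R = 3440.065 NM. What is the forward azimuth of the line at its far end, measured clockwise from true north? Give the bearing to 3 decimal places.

final bearing 234.672°

δ = 140/3440.065 = 0.040697 rad (2.3318°).
Start latitude φ₁ = -1.181169 rad; initial bearing θ = 4.014432 rad.
Applying the spherical law of cosines for sides, sin φ₂ = sin φ₁ cos δ + cos φ₁ sin δ cos θ = -0.934216, so φ₂ = -69.102°.
Then Δλ = atan2(-0.011840, 0.134974) = -0.087499 rad, from sin θ sin δ cos φ₁ over cos δ − sin φ₁ sin φ₂.
λ₂ = λ₁ + Δλ = 52.503°.
The forward bearing on arrival equals the back-azimuth from the destination plus 180°.
Back-azimuth from P₂ (-69.102°, 52.503°) to P₁ (-67.676°, 57.516°), with Δλ' = λ₁ − λ₂ = 5.013°: atan2( sin Δλ' cos φ₁ , cos φ₂ sin φ₁ − sin φ₂ cos φ₁ cos Δλ' ) = 54.672°.
Final bearing = (54.672° + 180°) mod 360° = 234.672°.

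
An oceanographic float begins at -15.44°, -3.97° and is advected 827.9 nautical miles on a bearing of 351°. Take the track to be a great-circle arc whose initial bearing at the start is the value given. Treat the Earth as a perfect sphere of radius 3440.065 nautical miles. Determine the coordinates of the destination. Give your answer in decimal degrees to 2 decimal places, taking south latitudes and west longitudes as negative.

δ = 827.9/3440.065 = 0.240664 rad (13.7890°).
With φ₁ = -15.44° = -0.269479 rad and θ = 351° = 6.126106 rad:
Applying the spherical law of cosines for sides, sin φ₂ = sin φ₁ cos δ + cos φ₁ sin δ cos θ = -0.031639, so φ₂ = -1.81°.
Δλ = atan2( sin θ sin δ cos φ₁ , cos δ − sin φ₁ sin φ₂ ) = atan2(-0.035940, 0.962757) = -0.037313 rad = -2.14°.
λ₂ = -3.97° + -2.14° = -6.11°.

latitude -1.81°, longitude -6.11°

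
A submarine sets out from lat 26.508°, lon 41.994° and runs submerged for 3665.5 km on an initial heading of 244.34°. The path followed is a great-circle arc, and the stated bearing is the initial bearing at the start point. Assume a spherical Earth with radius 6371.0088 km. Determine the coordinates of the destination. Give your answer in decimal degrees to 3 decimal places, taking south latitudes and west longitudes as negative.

δ = 3665.5/6371.0088 = 0.575341 rad (32.9646°).
Converting: φ₁ = 0.462652 rad, θ = 4.264537 rad.
Destination latitude: φ₂ = arcsin( sin φ₁ cos δ + cos φ₁ sin δ cos θ ) = arcsin(0.163618) = 9.417°.
For the longitude increment, Δλ = atan2( sin θ sin δ cos φ₁, cos δ − sin φ₁ sin φ₂ ) = atan2(-0.438898, 0.765981) = -29.812°.
Hence λ₂ = 41.994° + -29.812° = 12.182°.

latitude 9.417°, longitude 12.182°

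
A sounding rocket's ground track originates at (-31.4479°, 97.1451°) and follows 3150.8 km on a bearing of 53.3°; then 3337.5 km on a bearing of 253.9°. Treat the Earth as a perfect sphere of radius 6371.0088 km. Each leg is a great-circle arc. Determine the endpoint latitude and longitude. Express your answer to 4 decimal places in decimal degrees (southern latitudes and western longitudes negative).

latitude -18.8745°, longitude 89.5659°

Apply the spherical direct solution leg by leg, carrying full precision between legs.
Leg 1: from (-31.4479°, 97.1451°), δ = 3150.8/6371.0088 = 0.494553 rad, θ = 53.3° → φ = -12.5458°, λ = 120.0910°.
Leg 2: from (-12.5458°, 120.0910°), δ = 3337.5/6371.0088 = 0.523857 rad, θ = 253.9° → φ = -18.8745°, λ = 89.5659°.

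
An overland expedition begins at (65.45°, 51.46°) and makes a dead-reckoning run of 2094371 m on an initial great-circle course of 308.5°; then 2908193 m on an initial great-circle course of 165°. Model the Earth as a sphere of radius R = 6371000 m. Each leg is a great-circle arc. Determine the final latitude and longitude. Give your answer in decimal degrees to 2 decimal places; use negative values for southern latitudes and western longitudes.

latitude 45.05°, longitude 10.54°

Apply the spherical direct solution leg by leg, carrying full precision between legs.
Leg 1: from (65.45°, 51.46°), δ = 2094371/6371000 = 0.328735 rad, θ = 308.5° → φ = 70.80°, λ = 1.25°.
Leg 2: from (70.80°, 1.25°), δ = 2908193/6371000 = 0.456474 rad, θ = 165° → φ = 45.05°, λ = 10.54°.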